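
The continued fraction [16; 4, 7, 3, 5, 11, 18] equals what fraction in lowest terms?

1590943/97954

Fold from the inside: start with 18/1.
  11 + 1/18 = 199/18
  5 + 18/199 = 1013/199
  3 + 199/1013 = 3238/1013
  7 + 1013/3238 = 23679/3238
  4 + 3238/23679 = 97954/23679
  16 + 23679/97954 = 1590943/97954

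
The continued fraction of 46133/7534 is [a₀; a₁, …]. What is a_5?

1

46133 = 6·7534 + 929   →  a_0 = 6
7534 = 8·929 + 102   →  a_1 = 8
929 = 9·102 + 11   →  a_2 = 9
102 = 9·11 + 3   →  a_3 = 9
11 = 3·3 + 2   →  a_4 = 3
3 = 1·2 + 1   →  a_5 = 1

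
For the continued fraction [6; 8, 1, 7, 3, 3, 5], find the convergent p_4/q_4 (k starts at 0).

Using pₖ = aₖpₖ₋₁ + pₖ₋₂, qₖ = aₖqₖ₋₁ + qₖ₋₂ (with p₋₁=1, p₋₂=0, q₋₁=0, q₋₂=1):
  k=0: a=6, p=6, q=1
  k=1: a=8, p=49, q=8
  k=2: a=1, p=55, q=9
  k=3: a=7, p=434, q=71
  k=4: a=3, p=1357, q=222

1357/222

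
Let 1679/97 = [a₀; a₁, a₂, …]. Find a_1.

1679 = 17·97 + 30   →  a_0 = 17
97 = 3·30 + 7   →  a_1 = 3

3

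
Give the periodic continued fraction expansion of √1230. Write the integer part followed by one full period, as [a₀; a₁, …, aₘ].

[35; 14, 70]

a₀ = ⌊√1230⌋ = 35.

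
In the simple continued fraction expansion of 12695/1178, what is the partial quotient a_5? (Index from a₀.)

2

12695 = 10·1178 + 915   →  a_0 = 10
1178 = 1·915 + 263   →  a_1 = 1
915 = 3·263 + 126   →  a_2 = 3
263 = 2·126 + 11   →  a_3 = 2
126 = 11·11 + 5   →  a_4 = 11
11 = 2·5 + 1   →  a_5 = 2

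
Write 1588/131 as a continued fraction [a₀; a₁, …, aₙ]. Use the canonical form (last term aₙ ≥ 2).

[12; 8, 5, 3]

1588 = 12*131 + 16
131 = 8*16 + 3
16 = 5*3 + 1
3 = 3*1 + 0  (stop)
So 1588/131 = [12; 8, 5, 3].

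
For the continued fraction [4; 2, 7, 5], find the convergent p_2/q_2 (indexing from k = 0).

67/15

Using pₖ = aₖpₖ₋₁ + pₖ₋₂, qₖ = aₖqₖ₋₁ + qₖ₋₂ (with p₋₁=1, p₋₂=0, q₋₁=0, q₋₂=1):
  k=0: a=4, p=4, q=1
  k=1: a=2, p=9, q=2
  k=2: a=7, p=67, q=15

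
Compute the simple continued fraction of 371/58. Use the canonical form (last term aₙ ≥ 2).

[6; 2, 1, 1, 11]

371 = 6×58 + 23
58 = 2×23 + 12
23 = 1×12 + 11
12 = 1×11 + 1
11 = 11×1 + 0  (stop)
So 371/58 = [6; 2, 1, 1, 11].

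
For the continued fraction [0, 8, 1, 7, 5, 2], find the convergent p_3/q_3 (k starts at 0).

8/71

Using pₖ = aₖpₖ₋₁ + pₖ₋₂, qₖ = aₖqₖ₋₁ + qₖ₋₂ (with p₋₁=1, p₋₂=0, q₋₁=0, q₋₂=1):
  k=0: a=0, p=0, q=1
  k=1: a=8, p=1, q=8
  k=2: a=1, p=1, q=9
  k=3: a=7, p=8, q=71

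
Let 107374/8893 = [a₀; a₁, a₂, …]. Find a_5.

107374 = 12·8893 + 658   →  a_0 = 12
8893 = 13·658 + 339   →  a_1 = 13
658 = 1·339 + 319   →  a_2 = 1
339 = 1·319 + 20   →  a_3 = 1
319 = 15·20 + 19   →  a_4 = 15
20 = 1·19 + 1   →  a_5 = 1

1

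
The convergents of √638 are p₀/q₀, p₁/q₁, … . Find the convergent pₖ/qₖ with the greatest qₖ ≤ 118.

1465/58

√638 = [25; 3, 1, 6, 2, 6, 1, 3, 50, …] (period length 8).
Convergents:
  p_0/q_0 = 25/1
  p_1/q_1 = 76/3
  p_2/q_2 = 101/4
  p_3/q_3 = 682/27
  p_4/q_4 = 1465/58
  p_5/q_5 = 9472/375
q_4 = 58 ≤ 118 < 375 = q_5, so the answer is 1465/58.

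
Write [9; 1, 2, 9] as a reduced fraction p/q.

Using pₖ = aₖpₖ₋₁ + pₖ₋₂ and qₖ = aₖqₖ₋₁ + qₖ₋₂:
  k=0: a=9, p=9, q=1
  k=1: a=1, p=10, q=1
  k=2: a=2, p=29, q=3
  k=3: a=9, p=271, q=28

271/28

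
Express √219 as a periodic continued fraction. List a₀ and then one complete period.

a₀ = ⌊√219⌋ = 14.
With m₀=0, d₀=1 and mₖ₊₁ = dₖaₖ − mₖ, dₖ₊₁ = (n − mₖ₊₁²)/dₖ, aₖ₊₁ = ⌊(a₀+mₖ₊₁)/dₖ₊₁⌋:
  k=1: m=14, d=23, a=1
  k=2: m=9, d=6, a=3
  k=3: m=9, d=23, a=1
  k=4: m=14, d=1, a=28
d=1 and a=2a₀=28 at k=4, so the next step gives (m, d) = (14, 23) again — its k=1 value — and the period has length 4.

[14; 1, 3, 1, 28]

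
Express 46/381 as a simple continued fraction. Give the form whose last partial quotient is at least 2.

46 = 0*381 + 46
381 = 8*46 + 13
46 = 3*13 + 7
13 = 1*7 + 6
7 = 1*6 + 1
6 = 6*1 + 0  (stop)
So 46/381 = [0; 8, 3, 1, 1, 6].

[0; 8, 3, 1, 1, 6]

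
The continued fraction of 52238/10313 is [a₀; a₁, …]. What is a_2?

3

52238 = 5·10313 + 673   →  a_0 = 5
10313 = 15·673 + 218   →  a_1 = 15
673 = 3·218 + 19   →  a_2 = 3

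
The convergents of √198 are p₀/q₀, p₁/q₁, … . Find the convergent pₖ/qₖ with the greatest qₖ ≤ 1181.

√198 = [14; 14, 28, …] (period length 2).
Convergents:
  p_0/q_0 = 14/1
  p_1/q_1 = 197/14
  p_2/q_2 = 5530/393
  p_3/q_3 = 77617/5516
q_2 = 393 ≤ 1181 < 5516 = q_3, so the answer is 5530/393.

5530/393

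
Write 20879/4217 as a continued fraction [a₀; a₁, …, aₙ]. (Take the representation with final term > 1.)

20879 = 4·4217 + 4011
4217 = 1·4011 + 206
4011 = 19·206 + 97
206 = 2·97 + 12
97 = 8·12 + 1
12 = 12·1 + 0  (stop)
So 20879/4217 = [4; 1, 19, 2, 8, 12].

[4; 1, 19, 2, 8, 12]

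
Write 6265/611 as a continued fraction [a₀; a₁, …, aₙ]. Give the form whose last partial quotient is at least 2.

[10; 3, 1, 16, 4, 2]

6265 = 10*611 + 155
611 = 3*155 + 146
155 = 1*146 + 9
146 = 16*9 + 2
9 = 4*2 + 1
2 = 2*1 + 0  (stop)
So 6265/611 = [10; 3, 1, 16, 4, 2].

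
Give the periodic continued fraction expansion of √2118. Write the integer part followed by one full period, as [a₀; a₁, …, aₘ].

[46; 46, 92]

a₀ = ⌊√2118⌋ = 46.
With m₀=0, d₀=1 and mₖ₊₁ = dₖaₖ − mₖ, dₖ₊₁ = (n − mₖ₊₁²)/dₖ, aₖ₊₁ = ⌊(a₀+mₖ₊₁)/dₖ₊₁⌋:
  k=1: m=46, d=2, a=46
  k=2: m=46, d=1, a=92
d=1 and a=2a₀=92 at k=2, so the next step gives (m, d) = (46, 2) again — its k=1 value — and the period has length 2.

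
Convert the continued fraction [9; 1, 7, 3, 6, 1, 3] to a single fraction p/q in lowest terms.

6985/707

Fold from the inside: start with 3/1.
  1 + 1/3 = 4/3
  6 + 3/4 = 27/4
  3 + 4/27 = 85/27
  7 + 27/85 = 622/85
  1 + 85/622 = 707/622
  9 + 622/707 = 6985/707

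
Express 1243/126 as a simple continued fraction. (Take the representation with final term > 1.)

[9; 1, 6, 2, 2, 3]

1243 = 9*126 + 109
126 = 1*109 + 17
109 = 6*17 + 7
17 = 2*7 + 3
7 = 2*3 + 1
3 = 3*1 + 0  (stop)
So 1243/126 = [9; 1, 6, 2, 2, 3].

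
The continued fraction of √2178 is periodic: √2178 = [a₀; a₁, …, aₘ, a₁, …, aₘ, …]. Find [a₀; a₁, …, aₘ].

[46; 1, 2, 46, 2, 1, 92]

a₀ = ⌊√2178⌋ = 46.
With m₀=0, d₀=1 and mₖ₊₁ = dₖaₖ − mₖ, dₖ₊₁ = (n − mₖ₊₁²)/dₖ, aₖ₊₁ = ⌊(a₀+mₖ₊₁)/dₖ₊₁⌋:
  k=1: m=46, d=62, a=1
  k=2: m=16, d=31, a=2
  k=3: m=46, d=2, a=46
  k=4: m=46, d=31, a=2
  k=5: m=16, d=62, a=1
  k=6: m=46, d=1, a=92
d=1 and a=2a₀=92 at k=6, so the next step gives (m, d) = (46, 62) again — its k=1 value — and the period has length 6.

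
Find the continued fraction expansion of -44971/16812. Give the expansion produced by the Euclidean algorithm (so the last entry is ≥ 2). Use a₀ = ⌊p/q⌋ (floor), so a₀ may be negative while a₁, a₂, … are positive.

[-3; 3, 13, 9, 2, 10, 2]

-44971 = -3×16812 + 5465
16812 = 3×5465 + 417
5465 = 13×417 + 44
417 = 9×44 + 21
44 = 2×21 + 2
21 = 10×2 + 1
2 = 2×1 + 0  (stop)
So -44971/16812 = [-3; 3, 13, 9, 2, 10, 2].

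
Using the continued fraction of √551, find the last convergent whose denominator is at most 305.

3967/169

√551 = [23; 2, 8, 1, 8, 2, 46, …] (period length 6).
Convergents:
  p_0/q_0 = 23/1
  p_1/q_1 = 47/2
  p_2/q_2 = 399/17
  p_3/q_3 = 446/19
  p_4/q_4 = 3967/169
  p_5/q_5 = 8380/357
q_4 = 169 ≤ 305 < 357 = q_5, so the answer is 3967/169.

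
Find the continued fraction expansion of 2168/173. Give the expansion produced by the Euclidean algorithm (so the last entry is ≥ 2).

[12; 1, 1, 7, 2, 1, 3]

2168 = 12*173 + 92
173 = 1*92 + 81
92 = 1*81 + 11
81 = 7*11 + 4
11 = 2*4 + 3
4 = 1*3 + 1
3 = 3*1 + 0  (stop)
So 2168/173 = [12; 1, 1, 7, 2, 1, 3].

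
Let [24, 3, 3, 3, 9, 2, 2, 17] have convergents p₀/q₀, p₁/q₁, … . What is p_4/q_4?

Using pₖ = aₖpₖ₋₁ + pₖ₋₂, qₖ = aₖqₖ₋₁ + qₖ₋₂ (with p₋₁=1, p₋₂=0, q₋₁=0, q₋₂=1):
  k=0: a=24, p=24, q=1
  k=1: a=3, p=73, q=3
  k=2: a=3, p=243, q=10
  k=3: a=3, p=802, q=33
  k=4: a=9, p=7461, q=307

7461/307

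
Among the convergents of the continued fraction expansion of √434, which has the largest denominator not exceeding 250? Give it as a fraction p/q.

5104/245

√434 = [20; 1, 4, 1, 40, …] (period length 4).
Convergents:
  p_0/q_0 = 20/1
  p_1/q_1 = 21/1
  p_2/q_2 = 104/5
  p_3/q_3 = 125/6
  p_4/q_4 = 5104/245
  p_5/q_5 = 5229/251
q_4 = 245 ≤ 250 < 251 = q_5, so the answer is 5104/245.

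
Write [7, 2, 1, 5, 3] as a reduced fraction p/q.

397/54

Fold from the inside: start with 3/1.
  5 + 1/3 = 16/3
  1 + 3/16 = 19/16
  2 + 16/19 = 54/19
  7 + 19/54 = 397/54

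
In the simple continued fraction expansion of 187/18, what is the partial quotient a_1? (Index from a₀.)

187 = 10·18 + 7   →  a_0 = 10
18 = 2·7 + 4   →  a_1 = 2

2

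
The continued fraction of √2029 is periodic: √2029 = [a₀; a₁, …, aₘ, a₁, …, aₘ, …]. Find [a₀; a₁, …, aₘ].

[45; 22, 1, 1, 22, 90]

a₀ = ⌊√2029⌋ = 45.
With m₀=0, d₀=1 and mₖ₊₁ = dₖaₖ − mₖ, dₖ₊₁ = (n − mₖ₊₁²)/dₖ, aₖ₊₁ = ⌊(a₀+mₖ₊₁)/dₖ₊₁⌋:
  k=1: m=45, d=4, a=22
  k=2: m=43, d=45, a=1
  k=3: m=2, d=45, a=1
  k=4: m=43, d=4, a=22
  k=5: m=45, d=1, a=90
d=1 and a=2a₀=90 at k=5, so the next step gives (m, d) = (45, 4) again — its k=1 value — and the period has length 5.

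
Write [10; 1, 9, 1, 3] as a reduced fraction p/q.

Using pₖ = aₖpₖ₋₁ + pₖ₋₂ and qₖ = aₖqₖ₋₁ + qₖ₋₂:
  k=0: a=10, p=10, q=1
  k=1: a=1, p=11, q=1
  k=2: a=9, p=109, q=10
  k=3: a=1, p=120, q=11
  k=4: a=3, p=469, q=43

469/43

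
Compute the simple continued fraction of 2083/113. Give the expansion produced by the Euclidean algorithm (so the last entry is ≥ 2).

2083 = 18*113 + 49
113 = 2*49 + 15
49 = 3*15 + 4
15 = 3*4 + 3
4 = 1*3 + 1
3 = 3*1 + 0  (stop)
So 2083/113 = [18; 2, 3, 3, 1, 3].

[18; 2, 3, 3, 1, 3]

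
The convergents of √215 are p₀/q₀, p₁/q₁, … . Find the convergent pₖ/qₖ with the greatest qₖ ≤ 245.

2566/175

√215 = [14; 1, 1, 1, 28, …] (period length 4).
Convergents:
  p_0/q_0 = 14/1
  p_1/q_1 = 15/1
  p_2/q_2 = 29/2
  p_3/q_3 = 44/3
  p_4/q_4 = 1261/86
  p_5/q_5 = 1305/89
  p_6/q_6 = 2566/175
  p_7/q_7 = 3871/264
q_6 = 175 ≤ 245 < 264 = q_7, so the answer is 2566/175.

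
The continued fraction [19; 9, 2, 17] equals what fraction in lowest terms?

Fold from the inside: start with 17/1.
  2 + 1/17 = 35/17
  9 + 17/35 = 332/35
  19 + 35/332 = 6343/332

6343/332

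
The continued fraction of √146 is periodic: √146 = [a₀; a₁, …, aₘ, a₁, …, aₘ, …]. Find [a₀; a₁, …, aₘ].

a₀ = ⌊√146⌋ = 12.
With m₀=0, d₀=1 and mₖ₊₁ = dₖaₖ − mₖ, dₖ₊₁ = (n − mₖ₊₁²)/dₖ, aₖ₊₁ = ⌊(a₀+mₖ₊₁)/dₖ₊₁⌋:
  k=1: m=12, d=2, a=12
  k=2: m=12, d=1, a=24
d=1 and a=2a₀=24 at k=2, so the next step gives (m, d) = (12, 2) again — its k=1 value — and the period has length 2.

[12; 12, 24]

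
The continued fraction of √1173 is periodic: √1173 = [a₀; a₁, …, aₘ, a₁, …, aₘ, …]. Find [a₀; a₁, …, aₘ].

a₀ = ⌊√1173⌋ = 34.
With m₀=0, d₀=1 and mₖ₊₁ = dₖaₖ − mₖ, dₖ₊₁ = (n − mₖ₊₁²)/dₖ, aₖ₊₁ = ⌊(a₀+mₖ₊₁)/dₖ₊₁⌋:
  k=1: m=34, d=17, a=4
  k=2: m=34, d=1, a=68
d=1 and a=2a₀=68 at k=2, so the next step gives (m, d) = (34, 17) again — its k=1 value — and the period has length 2.

[34; 4, 68]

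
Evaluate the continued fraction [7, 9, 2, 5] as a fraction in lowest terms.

739/104

Fold from the inside: start with 5/1.
  2 + 1/5 = 11/5
  9 + 5/11 = 104/11
  7 + 11/104 = 739/104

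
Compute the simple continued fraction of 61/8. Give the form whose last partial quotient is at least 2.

[7; 1, 1, 1, 2]

61 = 7·8 + 5
8 = 1·5 + 3
5 = 1·3 + 2
3 = 1·2 + 1
2 = 2·1 + 0  (stop)
So 61/8 = [7; 1, 1, 1, 2].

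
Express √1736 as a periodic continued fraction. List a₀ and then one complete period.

[41; 1, 1, 1, 82]

a₀ = ⌊√1736⌋ = 41.
With m₀=0, d₀=1 and mₖ₊₁ = dₖaₖ − mₖ, dₖ₊₁ = (n − mₖ₊₁²)/dₖ, aₖ₊₁ = ⌊(a₀+mₖ₊₁)/dₖ₊₁⌋:
  k=1: m=41, d=55, a=1
  k=2: m=14, d=28, a=1
  k=3: m=14, d=55, a=1
  k=4: m=41, d=1, a=82
d=1 and a=2a₀=82 at k=4, so the next step gives (m, d) = (41, 55) again — its k=1 value — and the period has length 4.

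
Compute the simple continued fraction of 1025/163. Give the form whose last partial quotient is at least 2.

[6; 3, 2, 7, 3]

1025 = 6*163 + 47
163 = 3*47 + 22
47 = 2*22 + 3
22 = 7*3 + 1
3 = 3*1 + 0  (stop)
So 1025/163 = [6; 3, 2, 7, 3].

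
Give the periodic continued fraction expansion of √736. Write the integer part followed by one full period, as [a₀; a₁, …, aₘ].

[27; 7, 1, 2, 1, 2, 1, 7, 54]

a₀ = ⌊√736⌋ = 27.
With m₀=0, d₀=1 and mₖ₊₁ = dₖaₖ − mₖ, dₖ₊₁ = (n − mₖ₊₁²)/dₖ, aₖ₊₁ = ⌊(a₀+mₖ₊₁)/dₖ₊₁⌋:
  k=1: m=27, d=7, a=7
  k=2: m=22, d=36, a=1
  k=3: m=14, d=15, a=2
  k=4: m=16, d=32, a=1
  k=5: m=16, d=15, a=2
  k=6: m=14, d=36, a=1
  k=7: m=22, d=7, a=7
  k=8: m=27, d=1, a=54
d=1 and a=2a₀=54 at k=8, so the next step gives (m, d) = (27, 7) again — its k=1 value — and the period has length 8.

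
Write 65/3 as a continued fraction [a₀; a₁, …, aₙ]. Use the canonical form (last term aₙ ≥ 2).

[21; 1, 2]

65 = 21·3 + 2
3 = 1·2 + 1
2 = 2·1 + 0  (stop)
So 65/3 = [21; 1, 2].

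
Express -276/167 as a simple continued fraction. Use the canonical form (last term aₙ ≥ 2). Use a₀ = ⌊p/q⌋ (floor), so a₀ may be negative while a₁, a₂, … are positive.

-276 = -2×167 + 58
167 = 2×58 + 51
58 = 1×51 + 7
51 = 7×7 + 2
7 = 3×2 + 1
2 = 2×1 + 0  (stop)
So -276/167 = [-2; 2, 1, 7, 3, 2].

[-2; 2, 1, 7, 3, 2]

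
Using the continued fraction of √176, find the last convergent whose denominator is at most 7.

√176 = [13; 3, 1, 3, 26, …] (period length 4).
Convergents:
  p_0/q_0 = 13/1
  p_1/q_1 = 40/3
  p_2/q_2 = 53/4
  p_3/q_3 = 199/15
q_2 = 4 ≤ 7 < 15 = q_3, so the answer is 53/4.

53/4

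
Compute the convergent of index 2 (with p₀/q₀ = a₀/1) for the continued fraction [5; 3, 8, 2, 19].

133/25

Using pₖ = aₖpₖ₋₁ + pₖ₋₂, qₖ = aₖqₖ₋₁ + qₖ₋₂ (with p₋₁=1, p₋₂=0, q₋₁=0, q₋₂=1):
  k=0: a=5, p=5, q=1
  k=1: a=3, p=16, q=3
  k=2: a=8, p=133, q=25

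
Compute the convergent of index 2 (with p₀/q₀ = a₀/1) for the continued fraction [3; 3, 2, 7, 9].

Using pₖ = aₖpₖ₋₁ + pₖ₋₂, qₖ = aₖqₖ₋₁ + qₖ₋₂ (with p₋₁=1, p₋₂=0, q₋₁=0, q₋₂=1):
  k=0: a=3, p=3, q=1
  k=1: a=3, p=10, q=3
  k=2: a=2, p=23, q=7

23/7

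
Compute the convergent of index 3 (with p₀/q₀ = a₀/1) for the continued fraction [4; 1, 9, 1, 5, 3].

Using pₖ = aₖpₖ₋₁ + pₖ₋₂, qₖ = aₖqₖ₋₁ + qₖ₋₂ (with p₋₁=1, p₋₂=0, q₋₁=0, q₋₂=1):
  k=0: a=4, p=4, q=1
  k=1: a=1, p=5, q=1
  k=2: a=9, p=49, q=10
  k=3: a=1, p=54, q=11

54/11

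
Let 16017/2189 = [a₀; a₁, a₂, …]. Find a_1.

16017 = 7·2189 + 694   →  a_0 = 7
2189 = 3·694 + 107   →  a_1 = 3

3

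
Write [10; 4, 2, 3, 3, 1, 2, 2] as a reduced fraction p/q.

8886/869

Fold from the inside: start with 2/1.
  2 + 1/2 = 5/2
  1 + 2/5 = 7/5
  3 + 5/7 = 26/7
  3 + 7/26 = 85/26
  2 + 26/85 = 196/85
  4 + 85/196 = 869/196
  10 + 196/869 = 8886/869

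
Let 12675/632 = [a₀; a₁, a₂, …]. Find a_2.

12675 = 20·632 + 35   →  a_0 = 20
632 = 18·35 + 2   →  a_1 = 18
35 = 17·2 + 1   →  a_2 = 17

17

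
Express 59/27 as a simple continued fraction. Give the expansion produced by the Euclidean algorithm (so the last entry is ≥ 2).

59 = 2*27 + 5
27 = 5*5 + 2
5 = 2*2 + 1
2 = 2*1 + 0  (stop)
So 59/27 = [2; 5, 2, 2].

[2; 5, 2, 2]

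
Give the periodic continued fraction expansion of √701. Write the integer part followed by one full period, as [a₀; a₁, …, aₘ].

a₀ = ⌊√701⌋ = 26.
With m₀=0, d₀=1 and mₖ₊₁ = dₖaₖ − mₖ, dₖ₊₁ = (n − mₖ₊₁²)/dₖ, aₖ₊₁ = ⌊(a₀+mₖ₊₁)/dₖ₊₁⌋:
  k=1: m=26, d=25, a=2
  k=2: m=24, d=5, a=10
  k=3: m=26, d=5, a=10
  k=4: m=24, d=25, a=2
  k=5: m=26, d=1, a=52
d=1 and a=2a₀=52 at k=5, so the next step gives (m, d) = (26, 25) again — its k=1 value — and the period has length 5.

[26; 2, 10, 10, 2, 52]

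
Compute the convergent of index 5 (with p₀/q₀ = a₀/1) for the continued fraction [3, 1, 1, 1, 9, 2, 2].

Using pₖ = aₖpₖ₋₁ + pₖ₋₂, qₖ = aₖqₖ₋₁ + qₖ₋₂ (with p₋₁=1, p₋₂=0, q₋₁=0, q₋₂=1):
  k=0: a=3, p=3, q=1
  k=1: a=1, p=4, q=1
  k=2: a=1, p=7, q=2
  k=3: a=1, p=11, q=3
  k=4: a=9, p=106, q=29
  k=5: a=2, p=223, q=61

223/61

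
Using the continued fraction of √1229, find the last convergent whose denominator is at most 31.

√1229 = [35; 17, 1, 1, 17, 70, …] (period length 5).
Convergents:
  p_0/q_0 = 35/1
  p_1/q_1 = 596/17
  p_2/q_2 = 631/18
  p_3/q_3 = 1227/35
q_2 = 18 ≤ 31 < 35 = q_3, so the answer is 631/18.

631/18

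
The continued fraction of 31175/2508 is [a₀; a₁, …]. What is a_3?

12

31175 = 12·2508 + 1079   →  a_0 = 12
2508 = 2·1079 + 350   →  a_1 = 2
1079 = 3·350 + 29   →  a_2 = 3
350 = 12·29 + 2   →  a_3 = 12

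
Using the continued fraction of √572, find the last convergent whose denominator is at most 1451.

√572 = [23; 1, 10, 1, 46, …] (period length 4).
Convergents:
  p_0/q_0 = 23/1
  p_1/q_1 = 24/1
  p_2/q_2 = 263/11
  p_3/q_3 = 287/12
  p_4/q_4 = 13465/563
  p_5/q_5 = 13752/575
  p_6/q_6 = 150985/6313
q_5 = 575 ≤ 1451 < 6313 = q_6, so the answer is 13752/575.

13752/575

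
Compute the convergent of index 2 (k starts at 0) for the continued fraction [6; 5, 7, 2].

223/36

Using pₖ = aₖpₖ₋₁ + pₖ₋₂, qₖ = aₖqₖ₋₁ + qₖ₋₂ (with p₋₁=1, p₋₂=0, q₋₁=0, q₋₂=1):
  k=0: a=6, p=6, q=1
  k=1: a=5, p=31, q=5
  k=2: a=7, p=223, q=36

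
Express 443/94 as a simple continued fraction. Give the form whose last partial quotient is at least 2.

443 = 4·94 + 67
94 = 1·67 + 27
67 = 2·27 + 13
27 = 2·13 + 1
13 = 13·1 + 0  (stop)
So 443/94 = [4; 1, 2, 2, 13].

[4; 1, 2, 2, 13]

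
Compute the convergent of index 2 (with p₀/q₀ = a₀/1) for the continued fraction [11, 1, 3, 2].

Using pₖ = aₖpₖ₋₁ + pₖ₋₂, qₖ = aₖqₖ₋₁ + qₖ₋₂ (with p₋₁=1, p₋₂=0, q₋₁=0, q₋₂=1):
  k=0: a=11, p=11, q=1
  k=1: a=1, p=12, q=1
  k=2: a=3, p=47, q=4

47/4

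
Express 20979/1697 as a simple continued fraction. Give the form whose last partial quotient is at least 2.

20979 = 12·1697 + 615
1697 = 2·615 + 467
615 = 1·467 + 148
467 = 3·148 + 23
148 = 6·23 + 10
23 = 2·10 + 3
10 = 3·3 + 1
3 = 3·1 + 0  (stop)
So 20979/1697 = [12; 2, 1, 3, 6, 2, 3, 3].

[12; 2, 1, 3, 6, 2, 3, 3]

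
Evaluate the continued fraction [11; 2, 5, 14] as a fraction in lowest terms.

Using pₖ = aₖpₖ₋₁ + pₖ₋₂ and qₖ = aₖqₖ₋₁ + qₖ₋₂:
  k=0: a=11, p=11, q=1
  k=1: a=2, p=23, q=2
  k=2: a=5, p=126, q=11
  k=3: a=14, p=1787, q=156

1787/156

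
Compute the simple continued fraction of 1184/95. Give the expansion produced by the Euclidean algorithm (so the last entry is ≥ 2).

1184 = 12×95 + 44
95 = 2×44 + 7
44 = 6×7 + 2
7 = 3×2 + 1
2 = 2×1 + 0  (stop)
So 1184/95 = [12; 2, 6, 3, 2].

[12; 2, 6, 3, 2]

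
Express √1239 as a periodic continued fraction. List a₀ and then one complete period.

[35; 5, 70]

a₀ = ⌊√1239⌋ = 35.
With m₀=0, d₀=1 and mₖ₊₁ = dₖaₖ − mₖ, dₖ₊₁ = (n − mₖ₊₁²)/dₖ, aₖ₊₁ = ⌊(a₀+mₖ₊₁)/dₖ₊₁⌋:
  k=1: m=35, d=14, a=5
  k=2: m=35, d=1, a=70
d=1 and a=2a₀=70 at k=2, so the next step gives (m, d) = (35, 14) again — its k=1 value — and the period has length 2.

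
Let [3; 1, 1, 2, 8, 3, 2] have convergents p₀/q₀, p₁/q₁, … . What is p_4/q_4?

Using pₖ = aₖpₖ₋₁ + pₖ₋₂, qₖ = aₖqₖ₋₁ + qₖ₋₂ (with p₋₁=1, p₋₂=0, q₋₁=0, q₋₂=1):
  k=0: a=3, p=3, q=1
  k=1: a=1, p=4, q=1
  k=2: a=1, p=7, q=2
  k=3: a=2, p=18, q=5
  k=4: a=8, p=151, q=42

151/42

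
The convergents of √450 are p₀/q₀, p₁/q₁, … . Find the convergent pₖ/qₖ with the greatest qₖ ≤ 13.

√450 = [21; 4, 1, 2, 4, 2, 1, 4, 42, …] (period length 8).
Convergents:
  p_0/q_0 = 21/1
  p_1/q_1 = 85/4
  p_2/q_2 = 106/5
  p_3/q_3 = 297/14
q_2 = 5 ≤ 13 < 14 = q_3, so the answer is 106/5.

106/5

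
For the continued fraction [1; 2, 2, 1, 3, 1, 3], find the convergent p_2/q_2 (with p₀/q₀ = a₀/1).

7/5

Using pₖ = aₖpₖ₋₁ + pₖ₋₂, qₖ = aₖqₖ₋₁ + qₖ₋₂ (with p₋₁=1, p₋₂=0, q₋₁=0, q₋₂=1):
  k=0: a=1, p=1, q=1
  k=1: a=2, p=3, q=2
  k=2: a=2, p=7, q=5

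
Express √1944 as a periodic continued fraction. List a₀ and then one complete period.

a₀ = ⌊√1944⌋ = 44.
With m₀=0, d₀=1 and mₖ₊₁ = dₖaₖ − mₖ, dₖ₊₁ = (n − mₖ₊₁²)/dₖ, aₖ₊₁ = ⌊(a₀+mₖ₊₁)/dₖ₊₁⌋:
  k=1: m=44, d=8, a=11
  k=2: m=44, d=1, a=88
d=1 and a=2a₀=88 at k=2, so the next step gives (m, d) = (44, 8) again — its k=1 value — and the period has length 2.

[44; 11, 88]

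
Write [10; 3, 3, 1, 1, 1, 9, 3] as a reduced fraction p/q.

Using pₖ = aₖpₖ₋₁ + pₖ₋₂ and qₖ = aₖqₖ₋₁ + qₖ₋₂:
  k=0: a=10, p=10, q=1
  k=1: a=3, p=31, q=3
  k=2: a=3, p=103, q=10
  k=3: a=1, p=134, q=13
  k=4: a=1, p=237, q=23
  k=5: a=1, p=371, q=36
  k=6: a=9, p=3576, q=347
  k=7: a=3, p=11099, q=1077

11099/1077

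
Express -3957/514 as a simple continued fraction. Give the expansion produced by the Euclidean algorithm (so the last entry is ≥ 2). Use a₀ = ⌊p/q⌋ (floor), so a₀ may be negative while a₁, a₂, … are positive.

-3957 = -8×514 + 155
514 = 3×155 + 49
155 = 3×49 + 8
49 = 6×8 + 1
8 = 8×1 + 0  (stop)
So -3957/514 = [-8; 3, 3, 6, 8].

[-8; 3, 3, 6, 8]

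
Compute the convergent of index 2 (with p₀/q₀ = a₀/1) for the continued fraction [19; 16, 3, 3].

934/49

Using pₖ = aₖpₖ₋₁ + pₖ₋₂, qₖ = aₖqₖ₋₁ + qₖ₋₂ (with p₋₁=1, p₋₂=0, q₋₁=0, q₋₂=1):
  k=0: a=19, p=19, q=1
  k=1: a=16, p=305, q=16
  k=2: a=3, p=934, q=49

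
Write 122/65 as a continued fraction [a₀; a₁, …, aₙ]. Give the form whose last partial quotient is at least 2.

122 = 1×65 + 57
65 = 1×57 + 8
57 = 7×8 + 1
8 = 8×1 + 0  (stop)
So 122/65 = [1; 1, 7, 8].

[1; 1, 7, 8]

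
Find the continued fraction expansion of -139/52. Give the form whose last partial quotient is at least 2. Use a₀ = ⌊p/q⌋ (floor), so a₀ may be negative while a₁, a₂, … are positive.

-139 = -3×52 + 17
52 = 3×17 + 1
17 = 17×1 + 0  (stop)
So -139/52 = [-3; 3, 17].

[-3; 3, 17]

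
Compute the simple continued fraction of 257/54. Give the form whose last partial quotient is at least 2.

[4; 1, 3, 6, 2]

257 = 4×54 + 41
54 = 1×41 + 13
41 = 3×13 + 2
13 = 6×2 + 1
2 = 2×1 + 0  (stop)
So 257/54 = [4; 1, 3, 6, 2].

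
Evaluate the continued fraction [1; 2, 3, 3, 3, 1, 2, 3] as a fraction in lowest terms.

1321/921

Fold from the inside: start with 3/1.
  2 + 1/3 = 7/3
  1 + 3/7 = 10/7
  3 + 7/10 = 37/10
  3 + 10/37 = 121/37
  3 + 37/121 = 400/121
  2 + 121/400 = 921/400
  1 + 400/921 = 1321/921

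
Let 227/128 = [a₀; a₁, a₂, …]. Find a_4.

2

227 = 1·128 + 99   →  a_0 = 1
128 = 1·99 + 29   →  a_1 = 1
99 = 3·29 + 12   →  a_2 = 3
29 = 2·12 + 5   →  a_3 = 2
12 = 2·5 + 2   →  a_4 = 2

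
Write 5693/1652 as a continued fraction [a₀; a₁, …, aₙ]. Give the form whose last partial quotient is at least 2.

[3; 2, 4, 7, 8, 3]

5693 = 3*1652 + 737
1652 = 2*737 + 178
737 = 4*178 + 25
178 = 7*25 + 3
25 = 8*3 + 1
3 = 3*1 + 0  (stop)
So 5693/1652 = [3; 2, 4, 7, 8, 3].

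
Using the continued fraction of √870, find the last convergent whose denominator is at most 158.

√870 = [29; 2, 58, …] (period length 2).
Convergents:
  p_0/q_0 = 29/1
  p_1/q_1 = 59/2
  p_2/q_2 = 3451/117
  p_3/q_3 = 6961/236
q_2 = 117 ≤ 158 < 236 = q_3, so the answer is 3451/117.

3451/117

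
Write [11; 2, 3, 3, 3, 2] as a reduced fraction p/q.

Using pₖ = aₖpₖ₋₁ + pₖ₋₂ and qₖ = aₖqₖ₋₁ + qₖ₋₂:
  k=0: a=11, p=11, q=1
  k=1: a=2, p=23, q=2
  k=2: a=3, p=80, q=7
  k=3: a=3, p=263, q=23
  k=4: a=3, p=869, q=76
  k=5: a=2, p=2001, q=175

2001/175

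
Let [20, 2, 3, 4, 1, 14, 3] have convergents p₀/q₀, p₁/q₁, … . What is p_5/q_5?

Using pₖ = aₖpₖ₋₁ + pₖ₋₂, qₖ = aₖqₖ₋₁ + qₖ₋₂ (with p₋₁=1, p₋₂=0, q₋₁=0, q₋₂=1):
  k=0: a=20, p=20, q=1
  k=1: a=2, p=41, q=2
  k=2: a=3, p=143, q=7
  k=3: a=4, p=613, q=30
  k=4: a=1, p=756, q=37
  k=5: a=14, p=11197, q=548

11197/548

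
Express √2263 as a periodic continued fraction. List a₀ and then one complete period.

[47; 1, 1, 3, 47, 3, 1, 1, 94]

a₀ = ⌊√2263⌋ = 47.
With m₀=0, d₀=1 and mₖ₊₁ = dₖaₖ − mₖ, dₖ₊₁ = (n − mₖ₊₁²)/dₖ, aₖ₊₁ = ⌊(a₀+mₖ₊₁)/dₖ₊₁⌋:
  k=1: m=47, d=54, a=1
  k=2: m=7, d=41, a=1
  k=3: m=34, d=27, a=3
  k=4: m=47, d=2, a=47
  k=5: m=47, d=27, a=3
  k=6: m=34, d=41, a=1
  k=7: m=7, d=54, a=1
  k=8: m=47, d=1, a=94
d=1 and a=2a₀=94 at k=8, so the next step gives (m, d) = (47, 54) again — its k=1 value — and the period has length 8.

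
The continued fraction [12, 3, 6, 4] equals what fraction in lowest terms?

973/79

Fold from the inside: start with 4/1.
  6 + 1/4 = 25/4
  3 + 4/25 = 79/25
  12 + 25/79 = 973/79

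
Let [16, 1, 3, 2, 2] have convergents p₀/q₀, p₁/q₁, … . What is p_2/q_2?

Using pₖ = aₖpₖ₋₁ + pₖ₋₂, qₖ = aₖqₖ₋₁ + qₖ₋₂ (with p₋₁=1, p₋₂=0, q₋₁=0, q₋₂=1):
  k=0: a=16, p=16, q=1
  k=1: a=1, p=17, q=1
  k=2: a=3, p=67, q=4

67/4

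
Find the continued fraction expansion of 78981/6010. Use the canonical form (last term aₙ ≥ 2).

[13; 7, 16, 17, 1, 2]

78981 = 13×6010 + 851
6010 = 7×851 + 53
851 = 16×53 + 3
53 = 17×3 + 2
3 = 1×2 + 1
2 = 2×1 + 0  (stop)
So 78981/6010 = [13; 7, 16, 17, 1, 2].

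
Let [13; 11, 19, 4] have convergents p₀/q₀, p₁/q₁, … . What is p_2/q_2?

Using pₖ = aₖpₖ₋₁ + pₖ₋₂, qₖ = aₖqₖ₋₁ + qₖ₋₂ (with p₋₁=1, p₋₂=0, q₋₁=0, q₋₂=1):
  k=0: a=13, p=13, q=1
  k=1: a=11, p=144, q=11
  k=2: a=19, p=2749, q=210

2749/210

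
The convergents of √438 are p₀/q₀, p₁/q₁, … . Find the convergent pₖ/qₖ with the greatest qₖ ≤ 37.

√438 = [20; 1, 12, 1, 40, …] (period length 4).
Convergents:
  p_0/q_0 = 20/1
  p_1/q_1 = 21/1
  p_2/q_2 = 272/13
  p_3/q_3 = 293/14
  p_4/q_4 = 11992/573
q_3 = 14 ≤ 37 < 573 = q_4, so the answer is 293/14.

293/14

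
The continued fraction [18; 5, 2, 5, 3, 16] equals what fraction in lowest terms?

56659/3116

Fold from the inside: start with 16/1.
  3 + 1/16 = 49/16
  5 + 16/49 = 261/49
  2 + 49/261 = 571/261
  5 + 261/571 = 3116/571
  18 + 571/3116 = 56659/3116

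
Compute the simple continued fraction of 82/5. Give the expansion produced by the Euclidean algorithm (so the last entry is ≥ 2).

82 = 16·5 + 2
5 = 2·2 + 1
2 = 2·1 + 0  (stop)
So 82/5 = [16; 2, 2].

[16; 2, 2]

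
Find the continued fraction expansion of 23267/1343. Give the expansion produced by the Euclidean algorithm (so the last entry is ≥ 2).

23267 = 17*1343 + 436
1343 = 3*436 + 35
436 = 12*35 + 16
35 = 2*16 + 3
16 = 5*3 + 1
3 = 3*1 + 0  (stop)
So 23267/1343 = [17; 3, 12, 2, 5, 3].

[17; 3, 12, 2, 5, 3]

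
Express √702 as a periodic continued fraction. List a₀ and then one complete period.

a₀ = ⌊√702⌋ = 26.
With m₀=0, d₀=1 and mₖ₊₁ = dₖaₖ − mₖ, dₖ₊₁ = (n − mₖ₊₁²)/dₖ, aₖ₊₁ = ⌊(a₀+mₖ₊₁)/dₖ₊₁⌋:
  k=1: m=26, d=26, a=2
  k=2: m=26, d=1, a=52
d=1 and a=2a₀=52 at k=2, so the next step gives (m, d) = (26, 26) again — its k=1 value — and the period has length 2.

[26; 2, 52]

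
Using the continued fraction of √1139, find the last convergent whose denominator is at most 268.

9011/267

√1139 = [33; 1, 2, 1, 66, …] (period length 4).
Convergents:
  p_0/q_0 = 33/1
  p_1/q_1 = 34/1
  p_2/q_2 = 101/3
  p_3/q_3 = 135/4
  p_4/q_4 = 9011/267
  p_5/q_5 = 9146/271
q_4 = 267 ≤ 268 < 271 = q_5, so the answer is 9011/267.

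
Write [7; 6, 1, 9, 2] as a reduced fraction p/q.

Fold from the inside: start with 2/1.
  9 + 1/2 = 19/2
  1 + 2/19 = 21/19
  6 + 19/21 = 145/21
  7 + 21/145 = 1036/145

1036/145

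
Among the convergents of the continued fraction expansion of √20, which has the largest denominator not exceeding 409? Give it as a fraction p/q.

√20 = [4; 2, 8, …] (period length 2).
Convergents:
  p_0/q_0 = 4/1
  p_1/q_1 = 9/2
  p_2/q_2 = 76/17
  p_3/q_3 = 161/36
  p_4/q_4 = 1364/305
  p_5/q_5 = 2889/646
q_4 = 305 ≤ 409 < 646 = q_5, so the answer is 1364/305.

1364/305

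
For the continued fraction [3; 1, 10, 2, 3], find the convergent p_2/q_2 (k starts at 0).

Using pₖ = aₖpₖ₋₁ + pₖ₋₂, qₖ = aₖqₖ₋₁ + qₖ₋₂ (with p₋₁=1, p₋₂=0, q₋₁=0, q₋₂=1):
  k=0: a=3, p=3, q=1
  k=1: a=1, p=4, q=1
  k=2: a=10, p=43, q=11

43/11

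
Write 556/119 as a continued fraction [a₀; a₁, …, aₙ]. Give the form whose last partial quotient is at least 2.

556 = 4*119 + 80
119 = 1*80 + 39
80 = 2*39 + 2
39 = 19*2 + 1
2 = 2*1 + 0  (stop)
So 556/119 = [4; 1, 2, 19, 2].

[4; 1, 2, 19, 2]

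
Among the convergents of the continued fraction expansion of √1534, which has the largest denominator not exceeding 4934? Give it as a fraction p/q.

110449/2820

√1534 = [39; 6, 78, …] (period length 2).
Convergents:
  p_0/q_0 = 39/1
  p_1/q_1 = 235/6
  p_2/q_2 = 18369/469
  p_3/q_3 = 110449/2820
  p_4/q_4 = 8633391/220429
q_3 = 2820 ≤ 4934 < 220429 = q_4, so the answer is 110449/2820.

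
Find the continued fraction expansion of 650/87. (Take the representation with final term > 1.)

[7; 2, 8, 5]

650 = 7×87 + 41
87 = 2×41 + 5
41 = 8×5 + 1
5 = 5×1 + 0  (stop)
So 650/87 = [7; 2, 8, 5].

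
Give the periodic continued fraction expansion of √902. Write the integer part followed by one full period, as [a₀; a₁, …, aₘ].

a₀ = ⌊√902⌋ = 30.
With m₀=0, d₀=1 and mₖ₊₁ = dₖaₖ − mₖ, dₖ₊₁ = (n − mₖ₊₁²)/dₖ, aₖ₊₁ = ⌊(a₀+mₖ₊₁)/dₖ₊₁⌋:
  k=1: m=30, d=2, a=30
  k=2: m=30, d=1, a=60
d=1 and a=2a₀=60 at k=2, so the next step gives (m, d) = (30, 2) again — its k=1 value — and the period has length 2.

[30; 30, 60]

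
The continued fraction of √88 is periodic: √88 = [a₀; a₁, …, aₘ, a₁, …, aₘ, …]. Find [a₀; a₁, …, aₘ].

[9; 2, 1, 1, 1, 2, 18]

a₀ = ⌊√88⌋ = 9.
With m₀=0, d₀=1 and mₖ₊₁ = dₖaₖ − mₖ, dₖ₊₁ = (n − mₖ₊₁²)/dₖ, aₖ₊₁ = ⌊(a₀+mₖ₊₁)/dₖ₊₁⌋:
  k=1: m=9, d=7, a=2
  k=2: m=5, d=9, a=1
  k=3: m=4, d=8, a=1
  k=4: m=4, d=9, a=1
  k=5: m=5, d=7, a=2
  k=6: m=9, d=1, a=18
d=1 and a=2a₀=18 at k=6, so the next step gives (m, d) = (9, 7) again — its k=1 value — and the period has length 6.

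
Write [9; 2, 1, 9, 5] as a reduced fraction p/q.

Using pₖ = aₖpₖ₋₁ + pₖ₋₂ and qₖ = aₖqₖ₋₁ + qₖ₋₂:
  k=0: a=9, p=9, q=1
  k=1: a=2, p=19, q=2
  k=2: a=1, p=28, q=3
  k=3: a=9, p=271, q=29
  k=4: a=5, p=1383, q=148

1383/148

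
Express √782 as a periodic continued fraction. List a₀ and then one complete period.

[27; 1, 26, 1, 54]

a₀ = ⌊√782⌋ = 27.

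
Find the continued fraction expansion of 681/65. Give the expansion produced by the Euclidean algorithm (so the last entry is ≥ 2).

[10; 2, 10, 3]

681 = 10×65 + 31
65 = 2×31 + 3
31 = 10×3 + 1
3 = 3×1 + 0  (stop)
So 681/65 = [10; 2, 10, 3].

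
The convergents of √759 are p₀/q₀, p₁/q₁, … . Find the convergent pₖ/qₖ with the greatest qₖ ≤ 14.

√759 = [27; 1, 1, 4, 1, 1, 54, …] (period length 6).
Convergents:
  p_0/q_0 = 27/1
  p_1/q_1 = 28/1
  p_2/q_2 = 55/2
  p_3/q_3 = 248/9
  p_4/q_4 = 303/11
  p_5/q_5 = 551/20
q_4 = 11 ≤ 14 < 20 = q_5, so the answer is 303/11.

303/11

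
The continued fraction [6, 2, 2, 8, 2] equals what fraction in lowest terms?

570/89

Fold from the inside: start with 2/1.
  8 + 1/2 = 17/2
  2 + 2/17 = 36/17
  2 + 17/36 = 89/36
  6 + 36/89 = 570/89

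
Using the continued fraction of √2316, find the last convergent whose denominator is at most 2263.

√2316 = [48; 8, 96, …] (period length 2).
Convergents:
  p_0/q_0 = 48/1
  p_1/q_1 = 385/8
  p_2/q_2 = 37008/769
  p_3/q_3 = 296449/6160
q_2 = 769 ≤ 2263 < 6160 = q_3, so the answer is 37008/769.

37008/769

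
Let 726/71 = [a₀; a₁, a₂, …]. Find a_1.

726 = 10·71 + 16   →  a_0 = 10
71 = 4·16 + 7   →  a_1 = 4

4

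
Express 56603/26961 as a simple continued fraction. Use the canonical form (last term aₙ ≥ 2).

56603 = 2*26961 + 2681
26961 = 10*2681 + 151
2681 = 17*151 + 114
151 = 1*114 + 37
114 = 3*37 + 3
37 = 12*3 + 1
3 = 3*1 + 0  (stop)
So 56603/26961 = [2; 10, 17, 1, 3, 12, 3].

[2; 10, 17, 1, 3, 12, 3]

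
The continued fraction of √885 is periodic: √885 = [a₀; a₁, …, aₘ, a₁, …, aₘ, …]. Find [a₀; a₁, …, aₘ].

a₀ = ⌊√885⌋ = 29.

[29; 1, 2, 1, 58]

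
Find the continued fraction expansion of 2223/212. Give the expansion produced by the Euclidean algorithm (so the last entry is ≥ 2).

[10; 2, 17, 6]

2223 = 10*212 + 103
212 = 2*103 + 6
103 = 17*6 + 1
6 = 6*1 + 0  (stop)
So 2223/212 = [10; 2, 17, 6].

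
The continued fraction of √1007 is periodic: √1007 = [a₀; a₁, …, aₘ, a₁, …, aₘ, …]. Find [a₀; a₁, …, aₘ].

a₀ = ⌊√1007⌋ = 31.
With m₀=0, d₀=1 and mₖ₊₁ = dₖaₖ − mₖ, dₖ₊₁ = (n − mₖ₊₁²)/dₖ, aₖ₊₁ = ⌊(a₀+mₖ₊₁)/dₖ₊₁⌋:
  k=1: m=31, d=46, a=1
  k=2: m=15, d=17, a=2
  k=3: m=19, d=38, a=1
  k=4: m=19, d=17, a=2
  k=5: m=15, d=46, a=1
  k=6: m=31, d=1, a=62
d=1 and a=2a₀=62 at k=6, so the next step gives (m, d) = (31, 46) again — its k=1 value — and the period has length 6.

[31; 1, 2, 1, 2, 1, 62]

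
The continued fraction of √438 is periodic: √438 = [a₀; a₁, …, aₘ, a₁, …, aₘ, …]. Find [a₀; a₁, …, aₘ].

[20; 1, 12, 1, 40]

a₀ = ⌊√438⌋ = 20.
With m₀=0, d₀=1 and mₖ₊₁ = dₖaₖ − mₖ, dₖ₊₁ = (n − mₖ₊₁²)/dₖ, aₖ₊₁ = ⌊(a₀+mₖ₊₁)/dₖ₊₁⌋:
  k=1: m=20, d=38, a=1
  k=2: m=18, d=3, a=12
  k=3: m=18, d=38, a=1
  k=4: m=20, d=1, a=40
d=1 and a=2a₀=40 at k=4, so the next step gives (m, d) = (20, 38) again — its k=1 value — and the period has length 4.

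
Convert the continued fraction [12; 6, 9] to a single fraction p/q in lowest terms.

669/55

Fold from the inside: start with 9/1.
  6 + 1/9 = 55/9
  12 + 9/55 = 669/55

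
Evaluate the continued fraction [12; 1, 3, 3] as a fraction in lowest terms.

166/13

Using pₖ = aₖpₖ₋₁ + pₖ₋₂ and qₖ = aₖqₖ₋₁ + qₖ₋₂:
  k=0: a=12, p=12, q=1
  k=1: a=1, p=13, q=1
  k=2: a=3, p=51, q=4
  k=3: a=3, p=166, q=13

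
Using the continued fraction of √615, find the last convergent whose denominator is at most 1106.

√615 = [24; 1, 3, 1, 48, …] (period length 4).
Convergents:
  p_0/q_0 = 24/1
  p_1/q_1 = 25/1
  p_2/q_2 = 99/4
  p_3/q_3 = 124/5
  p_4/q_4 = 6051/244
  p_5/q_5 = 6175/249
  p_6/q_6 = 24576/991
  p_7/q_7 = 30751/1240
q_6 = 991 ≤ 1106 < 1240 = q_7, so the answer is 24576/991.

24576/991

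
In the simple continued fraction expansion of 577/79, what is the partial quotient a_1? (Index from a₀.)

577 = 7·79 + 24   →  a_0 = 7
79 = 3·24 + 7   →  a_1 = 3

3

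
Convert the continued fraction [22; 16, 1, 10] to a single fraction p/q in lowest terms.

Fold from the inside: start with 10/1.
  1 + 1/10 = 11/10
  16 + 10/11 = 186/11
  22 + 11/186 = 4103/186

4103/186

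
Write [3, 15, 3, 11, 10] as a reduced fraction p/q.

Using pₖ = aₖpₖ₋₁ + pₖ₋₂ and qₖ = aₖqₖ₋₁ + qₖ₋₂:
  k=0: a=3, p=3, q=1
  k=1: a=15, p=46, q=15
  k=2: a=3, p=141, q=46
  k=3: a=11, p=1597, q=521
  k=4: a=10, p=16111, q=5256

16111/5256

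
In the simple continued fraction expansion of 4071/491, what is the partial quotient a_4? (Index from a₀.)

4071 = 8·491 + 143   →  a_0 = 8
491 = 3·143 + 62   →  a_1 = 3
143 = 2·62 + 19   →  a_2 = 2
62 = 3·19 + 5   →  a_3 = 3
19 = 3·5 + 4   →  a_4 = 3

3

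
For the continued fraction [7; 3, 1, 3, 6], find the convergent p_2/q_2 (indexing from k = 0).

29/4

Using pₖ = aₖpₖ₋₁ + pₖ₋₂, qₖ = aₖqₖ₋₁ + qₖ₋₂ (with p₋₁=1, p₋₂=0, q₋₁=0, q₋₂=1):
  k=0: a=7, p=7, q=1
  k=1: a=3, p=22, q=3
  k=2: a=1, p=29, q=4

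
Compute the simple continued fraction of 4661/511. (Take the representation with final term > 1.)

4661 = 9·511 + 62
511 = 8·62 + 15
62 = 4·15 + 2
15 = 7·2 + 1
2 = 2·1 + 0  (stop)
So 4661/511 = [9; 8, 4, 7, 2].

[9; 8, 4, 7, 2]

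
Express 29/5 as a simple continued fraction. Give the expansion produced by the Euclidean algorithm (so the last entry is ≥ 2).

[5; 1, 4]

29 = 5*5 + 4
5 = 1*4 + 1
4 = 4*1 + 0  (stop)
So 29/5 = [5; 1, 4].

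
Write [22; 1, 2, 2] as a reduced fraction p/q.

159/7

Fold from the inside: start with 2/1.
  2 + 1/2 = 5/2
  1 + 2/5 = 7/5
  22 + 5/7 = 159/7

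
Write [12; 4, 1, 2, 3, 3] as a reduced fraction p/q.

1893/155

Fold from the inside: start with 3/1.
  3 + 1/3 = 10/3
  2 + 3/10 = 23/10
  1 + 10/23 = 33/23
  4 + 23/33 = 155/33
  12 + 33/155 = 1893/155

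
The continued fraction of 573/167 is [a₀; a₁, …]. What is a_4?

1

573 = 3·167 + 72   →  a_0 = 3
167 = 2·72 + 23   →  a_1 = 2
72 = 3·23 + 3   →  a_2 = 3
23 = 7·3 + 2   →  a_3 = 7
3 = 1·2 + 1   →  a_4 = 1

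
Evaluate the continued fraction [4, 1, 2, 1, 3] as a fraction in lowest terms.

Using pₖ = aₖpₖ₋₁ + pₖ₋₂ and qₖ = aₖqₖ₋₁ + qₖ₋₂:
  k=0: a=4, p=4, q=1
  k=1: a=1, p=5, q=1
  k=2: a=2, p=14, q=3
  k=3: a=1, p=19, q=4
  k=4: a=3, p=71, q=15

71/15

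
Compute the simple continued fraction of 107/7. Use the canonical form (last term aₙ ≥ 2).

[15; 3, 2]

107 = 15*7 + 2
7 = 3*2 + 1
2 = 2*1 + 0  (stop)
So 107/7 = [15; 3, 2].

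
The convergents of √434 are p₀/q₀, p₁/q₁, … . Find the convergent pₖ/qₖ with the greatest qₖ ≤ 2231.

√434 = [20; 1, 4, 1, 40, …] (period length 4).
Convergents:
  p_0/q_0 = 20/1
  p_1/q_1 = 21/1
  p_2/q_2 = 104/5
  p_3/q_3 = 125/6
  p_4/q_4 = 5104/245
  p_5/q_5 = 5229/251
  p_6/q_6 = 26020/1249
  p_7/q_7 = 31249/1500
  p_8/q_8 = 1275980/61249
q_7 = 1500 ≤ 2231 < 61249 = q_8, so the answer is 31249/1500.

31249/1500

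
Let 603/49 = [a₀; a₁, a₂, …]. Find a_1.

3

603 = 12·49 + 15   →  a_0 = 12
49 = 3·15 + 4   →  a_1 = 3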